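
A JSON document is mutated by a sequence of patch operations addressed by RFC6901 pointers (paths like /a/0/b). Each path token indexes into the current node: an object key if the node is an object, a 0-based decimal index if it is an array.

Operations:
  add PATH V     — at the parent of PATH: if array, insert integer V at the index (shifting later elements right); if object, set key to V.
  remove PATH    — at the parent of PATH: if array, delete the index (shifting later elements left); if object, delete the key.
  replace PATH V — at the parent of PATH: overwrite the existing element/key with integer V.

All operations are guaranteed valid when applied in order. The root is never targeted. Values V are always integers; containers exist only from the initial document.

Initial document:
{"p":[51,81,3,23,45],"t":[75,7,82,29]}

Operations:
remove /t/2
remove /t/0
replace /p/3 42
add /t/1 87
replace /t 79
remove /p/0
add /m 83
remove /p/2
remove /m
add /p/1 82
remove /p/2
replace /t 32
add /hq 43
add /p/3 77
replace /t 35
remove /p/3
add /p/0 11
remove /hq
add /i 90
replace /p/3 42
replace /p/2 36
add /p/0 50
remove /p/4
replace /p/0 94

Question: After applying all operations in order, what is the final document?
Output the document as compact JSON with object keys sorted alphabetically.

After op 1 (remove /t/2): {"p":[51,81,3,23,45],"t":[75,7,29]}
After op 2 (remove /t/0): {"p":[51,81,3,23,45],"t":[7,29]}
After op 3 (replace /p/3 42): {"p":[51,81,3,42,45],"t":[7,29]}
After op 4 (add /t/1 87): {"p":[51,81,3,42,45],"t":[7,87,29]}
After op 5 (replace /t 79): {"p":[51,81,3,42,45],"t":79}
After op 6 (remove /p/0): {"p":[81,3,42,45],"t":79}
After op 7 (add /m 83): {"m":83,"p":[81,3,42,45],"t":79}
After op 8 (remove /p/2): {"m":83,"p":[81,3,45],"t":79}
After op 9 (remove /m): {"p":[81,3,45],"t":79}
After op 10 (add /p/1 82): {"p":[81,82,3,45],"t":79}
After op 11 (remove /p/2): {"p":[81,82,45],"t":79}
After op 12 (replace /t 32): {"p":[81,82,45],"t":32}
After op 13 (add /hq 43): {"hq":43,"p":[81,82,45],"t":32}
After op 14 (add /p/3 77): {"hq":43,"p":[81,82,45,77],"t":32}
After op 15 (replace /t 35): {"hq":43,"p":[81,82,45,77],"t":35}
After op 16 (remove /p/3): {"hq":43,"p":[81,82,45],"t":35}
After op 17 (add /p/0 11): {"hq":43,"p":[11,81,82,45],"t":35}
After op 18 (remove /hq): {"p":[11,81,82,45],"t":35}
After op 19 (add /i 90): {"i":90,"p":[11,81,82,45],"t":35}
After op 20 (replace /p/3 42): {"i":90,"p":[11,81,82,42],"t":35}
After op 21 (replace /p/2 36): {"i":90,"p":[11,81,36,42],"t":35}
After op 22 (add /p/0 50): {"i":90,"p":[50,11,81,36,42],"t":35}
After op 23 (remove /p/4): {"i":90,"p":[50,11,81,36],"t":35}
After op 24 (replace /p/0 94): {"i":90,"p":[94,11,81,36],"t":35}

Answer: {"i":90,"p":[94,11,81,36],"t":35}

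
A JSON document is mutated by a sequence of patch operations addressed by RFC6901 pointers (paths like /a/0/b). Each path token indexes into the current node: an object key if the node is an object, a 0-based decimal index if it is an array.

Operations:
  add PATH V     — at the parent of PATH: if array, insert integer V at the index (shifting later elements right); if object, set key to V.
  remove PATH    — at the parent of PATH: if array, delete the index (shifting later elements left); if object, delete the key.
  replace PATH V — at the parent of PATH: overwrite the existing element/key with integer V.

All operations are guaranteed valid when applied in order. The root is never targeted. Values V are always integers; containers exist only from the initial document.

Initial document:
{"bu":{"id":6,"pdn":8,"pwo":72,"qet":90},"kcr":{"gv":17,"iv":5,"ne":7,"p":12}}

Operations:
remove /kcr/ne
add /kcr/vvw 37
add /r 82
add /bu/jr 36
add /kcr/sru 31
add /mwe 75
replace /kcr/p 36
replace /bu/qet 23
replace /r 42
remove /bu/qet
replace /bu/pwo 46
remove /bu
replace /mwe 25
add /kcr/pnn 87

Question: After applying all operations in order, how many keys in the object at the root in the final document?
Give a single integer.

Answer: 3

Derivation:
After op 1 (remove /kcr/ne): {"bu":{"id":6,"pdn":8,"pwo":72,"qet":90},"kcr":{"gv":17,"iv":5,"p":12}}
After op 2 (add /kcr/vvw 37): {"bu":{"id":6,"pdn":8,"pwo":72,"qet":90},"kcr":{"gv":17,"iv":5,"p":12,"vvw":37}}
After op 3 (add /r 82): {"bu":{"id":6,"pdn":8,"pwo":72,"qet":90},"kcr":{"gv":17,"iv":5,"p":12,"vvw":37},"r":82}
After op 4 (add /bu/jr 36): {"bu":{"id":6,"jr":36,"pdn":8,"pwo":72,"qet":90},"kcr":{"gv":17,"iv":5,"p":12,"vvw":37},"r":82}
After op 5 (add /kcr/sru 31): {"bu":{"id":6,"jr":36,"pdn":8,"pwo":72,"qet":90},"kcr":{"gv":17,"iv":5,"p":12,"sru":31,"vvw":37},"r":82}
After op 6 (add /mwe 75): {"bu":{"id":6,"jr":36,"pdn":8,"pwo":72,"qet":90},"kcr":{"gv":17,"iv":5,"p":12,"sru":31,"vvw":37},"mwe":75,"r":82}
After op 7 (replace /kcr/p 36): {"bu":{"id":6,"jr":36,"pdn":8,"pwo":72,"qet":90},"kcr":{"gv":17,"iv":5,"p":36,"sru":31,"vvw":37},"mwe":75,"r":82}
After op 8 (replace /bu/qet 23): {"bu":{"id":6,"jr":36,"pdn":8,"pwo":72,"qet":23},"kcr":{"gv":17,"iv":5,"p":36,"sru":31,"vvw":37},"mwe":75,"r":82}
After op 9 (replace /r 42): {"bu":{"id":6,"jr":36,"pdn":8,"pwo":72,"qet":23},"kcr":{"gv":17,"iv":5,"p":36,"sru":31,"vvw":37},"mwe":75,"r":42}
After op 10 (remove /bu/qet): {"bu":{"id":6,"jr":36,"pdn":8,"pwo":72},"kcr":{"gv":17,"iv":5,"p":36,"sru":31,"vvw":37},"mwe":75,"r":42}
After op 11 (replace /bu/pwo 46): {"bu":{"id":6,"jr":36,"pdn":8,"pwo":46},"kcr":{"gv":17,"iv":5,"p":36,"sru":31,"vvw":37},"mwe":75,"r":42}
After op 12 (remove /bu): {"kcr":{"gv":17,"iv":5,"p":36,"sru":31,"vvw":37},"mwe":75,"r":42}
After op 13 (replace /mwe 25): {"kcr":{"gv":17,"iv":5,"p":36,"sru":31,"vvw":37},"mwe":25,"r":42}
After op 14 (add /kcr/pnn 87): {"kcr":{"gv":17,"iv":5,"p":36,"pnn":87,"sru":31,"vvw":37},"mwe":25,"r":42}
Size at the root: 3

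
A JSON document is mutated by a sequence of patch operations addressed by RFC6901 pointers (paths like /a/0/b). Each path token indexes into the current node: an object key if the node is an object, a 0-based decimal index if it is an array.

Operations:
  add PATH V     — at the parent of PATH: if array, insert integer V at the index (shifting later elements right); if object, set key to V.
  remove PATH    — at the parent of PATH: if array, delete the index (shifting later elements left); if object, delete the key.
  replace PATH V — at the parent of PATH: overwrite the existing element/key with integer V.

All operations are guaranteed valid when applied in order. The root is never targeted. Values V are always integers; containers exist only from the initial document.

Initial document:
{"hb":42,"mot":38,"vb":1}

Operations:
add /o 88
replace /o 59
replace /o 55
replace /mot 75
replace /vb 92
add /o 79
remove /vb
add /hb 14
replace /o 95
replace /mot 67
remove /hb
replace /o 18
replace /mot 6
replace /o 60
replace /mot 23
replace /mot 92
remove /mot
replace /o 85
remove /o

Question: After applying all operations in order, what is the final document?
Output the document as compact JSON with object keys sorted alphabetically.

After op 1 (add /o 88): {"hb":42,"mot":38,"o":88,"vb":1}
After op 2 (replace /o 59): {"hb":42,"mot":38,"o":59,"vb":1}
After op 3 (replace /o 55): {"hb":42,"mot":38,"o":55,"vb":1}
After op 4 (replace /mot 75): {"hb":42,"mot":75,"o":55,"vb":1}
After op 5 (replace /vb 92): {"hb":42,"mot":75,"o":55,"vb":92}
After op 6 (add /o 79): {"hb":42,"mot":75,"o":79,"vb":92}
After op 7 (remove /vb): {"hb":42,"mot":75,"o":79}
After op 8 (add /hb 14): {"hb":14,"mot":75,"o":79}
After op 9 (replace /o 95): {"hb":14,"mot":75,"o":95}
After op 10 (replace /mot 67): {"hb":14,"mot":67,"o":95}
After op 11 (remove /hb): {"mot":67,"o":95}
After op 12 (replace /o 18): {"mot":67,"o":18}
After op 13 (replace /mot 6): {"mot":6,"o":18}
After op 14 (replace /o 60): {"mot":6,"o":60}
After op 15 (replace /mot 23): {"mot":23,"o":60}
After op 16 (replace /mot 92): {"mot":92,"o":60}
After op 17 (remove /mot): {"o":60}
After op 18 (replace /o 85): {"o":85}
After op 19 (remove /o): {}

Answer: {}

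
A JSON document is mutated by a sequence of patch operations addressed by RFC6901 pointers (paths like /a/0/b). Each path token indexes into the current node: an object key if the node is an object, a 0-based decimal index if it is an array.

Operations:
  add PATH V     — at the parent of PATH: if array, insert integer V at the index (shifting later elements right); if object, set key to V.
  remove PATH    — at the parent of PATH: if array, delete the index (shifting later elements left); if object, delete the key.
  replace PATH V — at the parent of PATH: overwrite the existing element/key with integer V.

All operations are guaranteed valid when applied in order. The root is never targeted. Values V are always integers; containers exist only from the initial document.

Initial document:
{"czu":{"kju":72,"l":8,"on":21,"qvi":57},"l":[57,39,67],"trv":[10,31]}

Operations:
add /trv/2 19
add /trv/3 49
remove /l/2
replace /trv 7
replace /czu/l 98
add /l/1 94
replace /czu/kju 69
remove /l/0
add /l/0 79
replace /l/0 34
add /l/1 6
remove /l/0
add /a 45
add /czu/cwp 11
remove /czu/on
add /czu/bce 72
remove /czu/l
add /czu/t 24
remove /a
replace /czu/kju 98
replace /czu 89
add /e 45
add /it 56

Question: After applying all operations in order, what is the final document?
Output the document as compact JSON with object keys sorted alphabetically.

After op 1 (add /trv/2 19): {"czu":{"kju":72,"l":8,"on":21,"qvi":57},"l":[57,39,67],"trv":[10,31,19]}
After op 2 (add /trv/3 49): {"czu":{"kju":72,"l":8,"on":21,"qvi":57},"l":[57,39,67],"trv":[10,31,19,49]}
After op 3 (remove /l/2): {"czu":{"kju":72,"l":8,"on":21,"qvi":57},"l":[57,39],"trv":[10,31,19,49]}
After op 4 (replace /trv 7): {"czu":{"kju":72,"l":8,"on":21,"qvi":57},"l":[57,39],"trv":7}
After op 5 (replace /czu/l 98): {"czu":{"kju":72,"l":98,"on":21,"qvi":57},"l":[57,39],"trv":7}
After op 6 (add /l/1 94): {"czu":{"kju":72,"l":98,"on":21,"qvi":57},"l":[57,94,39],"trv":7}
After op 7 (replace /czu/kju 69): {"czu":{"kju":69,"l":98,"on":21,"qvi":57},"l":[57,94,39],"trv":7}
After op 8 (remove /l/0): {"czu":{"kju":69,"l":98,"on":21,"qvi":57},"l":[94,39],"trv":7}
After op 9 (add /l/0 79): {"czu":{"kju":69,"l":98,"on":21,"qvi":57},"l":[79,94,39],"trv":7}
After op 10 (replace /l/0 34): {"czu":{"kju":69,"l":98,"on":21,"qvi":57},"l":[34,94,39],"trv":7}
After op 11 (add /l/1 6): {"czu":{"kju":69,"l":98,"on":21,"qvi":57},"l":[34,6,94,39],"trv":7}
After op 12 (remove /l/0): {"czu":{"kju":69,"l":98,"on":21,"qvi":57},"l":[6,94,39],"trv":7}
After op 13 (add /a 45): {"a":45,"czu":{"kju":69,"l":98,"on":21,"qvi":57},"l":[6,94,39],"trv":7}
After op 14 (add /czu/cwp 11): {"a":45,"czu":{"cwp":11,"kju":69,"l":98,"on":21,"qvi":57},"l":[6,94,39],"trv":7}
After op 15 (remove /czu/on): {"a":45,"czu":{"cwp":11,"kju":69,"l":98,"qvi":57},"l":[6,94,39],"trv":7}
After op 16 (add /czu/bce 72): {"a":45,"czu":{"bce":72,"cwp":11,"kju":69,"l":98,"qvi":57},"l":[6,94,39],"trv":7}
After op 17 (remove /czu/l): {"a":45,"czu":{"bce":72,"cwp":11,"kju":69,"qvi":57},"l":[6,94,39],"trv":7}
After op 18 (add /czu/t 24): {"a":45,"czu":{"bce":72,"cwp":11,"kju":69,"qvi":57,"t":24},"l":[6,94,39],"trv":7}
After op 19 (remove /a): {"czu":{"bce":72,"cwp":11,"kju":69,"qvi":57,"t":24},"l":[6,94,39],"trv":7}
After op 20 (replace /czu/kju 98): {"czu":{"bce":72,"cwp":11,"kju":98,"qvi":57,"t":24},"l":[6,94,39],"trv":7}
After op 21 (replace /czu 89): {"czu":89,"l":[6,94,39],"trv":7}
After op 22 (add /e 45): {"czu":89,"e":45,"l":[6,94,39],"trv":7}
After op 23 (add /it 56): {"czu":89,"e":45,"it":56,"l":[6,94,39],"trv":7}

Answer: {"czu":89,"e":45,"it":56,"l":[6,94,39],"trv":7}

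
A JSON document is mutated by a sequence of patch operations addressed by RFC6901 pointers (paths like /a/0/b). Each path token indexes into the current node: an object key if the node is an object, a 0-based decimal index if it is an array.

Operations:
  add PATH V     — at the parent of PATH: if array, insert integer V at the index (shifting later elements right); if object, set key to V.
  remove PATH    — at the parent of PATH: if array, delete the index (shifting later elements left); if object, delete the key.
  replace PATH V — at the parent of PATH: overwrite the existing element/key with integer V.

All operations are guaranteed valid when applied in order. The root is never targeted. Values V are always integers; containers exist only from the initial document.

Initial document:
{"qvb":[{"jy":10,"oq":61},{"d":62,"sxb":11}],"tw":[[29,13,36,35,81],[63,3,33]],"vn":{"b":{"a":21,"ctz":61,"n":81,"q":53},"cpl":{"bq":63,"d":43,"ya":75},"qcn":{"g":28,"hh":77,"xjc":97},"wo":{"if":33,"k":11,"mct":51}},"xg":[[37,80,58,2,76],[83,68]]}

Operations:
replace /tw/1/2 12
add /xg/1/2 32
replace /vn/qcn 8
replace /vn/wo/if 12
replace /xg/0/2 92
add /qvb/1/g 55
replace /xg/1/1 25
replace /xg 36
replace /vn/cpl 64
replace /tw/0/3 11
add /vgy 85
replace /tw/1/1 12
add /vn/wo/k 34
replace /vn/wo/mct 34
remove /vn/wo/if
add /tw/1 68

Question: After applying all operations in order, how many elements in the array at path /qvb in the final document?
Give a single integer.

Answer: 2

Derivation:
After op 1 (replace /tw/1/2 12): {"qvb":[{"jy":10,"oq":61},{"d":62,"sxb":11}],"tw":[[29,13,36,35,81],[63,3,12]],"vn":{"b":{"a":21,"ctz":61,"n":81,"q":53},"cpl":{"bq":63,"d":43,"ya":75},"qcn":{"g":28,"hh":77,"xjc":97},"wo":{"if":33,"k":11,"mct":51}},"xg":[[37,80,58,2,76],[83,68]]}
After op 2 (add /xg/1/2 32): {"qvb":[{"jy":10,"oq":61},{"d":62,"sxb":11}],"tw":[[29,13,36,35,81],[63,3,12]],"vn":{"b":{"a":21,"ctz":61,"n":81,"q":53},"cpl":{"bq":63,"d":43,"ya":75},"qcn":{"g":28,"hh":77,"xjc":97},"wo":{"if":33,"k":11,"mct":51}},"xg":[[37,80,58,2,76],[83,68,32]]}
After op 3 (replace /vn/qcn 8): {"qvb":[{"jy":10,"oq":61},{"d":62,"sxb":11}],"tw":[[29,13,36,35,81],[63,3,12]],"vn":{"b":{"a":21,"ctz":61,"n":81,"q":53},"cpl":{"bq":63,"d":43,"ya":75},"qcn":8,"wo":{"if":33,"k":11,"mct":51}},"xg":[[37,80,58,2,76],[83,68,32]]}
After op 4 (replace /vn/wo/if 12): {"qvb":[{"jy":10,"oq":61},{"d":62,"sxb":11}],"tw":[[29,13,36,35,81],[63,3,12]],"vn":{"b":{"a":21,"ctz":61,"n":81,"q":53},"cpl":{"bq":63,"d":43,"ya":75},"qcn":8,"wo":{"if":12,"k":11,"mct":51}},"xg":[[37,80,58,2,76],[83,68,32]]}
After op 5 (replace /xg/0/2 92): {"qvb":[{"jy":10,"oq":61},{"d":62,"sxb":11}],"tw":[[29,13,36,35,81],[63,3,12]],"vn":{"b":{"a":21,"ctz":61,"n":81,"q":53},"cpl":{"bq":63,"d":43,"ya":75},"qcn":8,"wo":{"if":12,"k":11,"mct":51}},"xg":[[37,80,92,2,76],[83,68,32]]}
After op 6 (add /qvb/1/g 55): {"qvb":[{"jy":10,"oq":61},{"d":62,"g":55,"sxb":11}],"tw":[[29,13,36,35,81],[63,3,12]],"vn":{"b":{"a":21,"ctz":61,"n":81,"q":53},"cpl":{"bq":63,"d":43,"ya":75},"qcn":8,"wo":{"if":12,"k":11,"mct":51}},"xg":[[37,80,92,2,76],[83,68,32]]}
After op 7 (replace /xg/1/1 25): {"qvb":[{"jy":10,"oq":61},{"d":62,"g":55,"sxb":11}],"tw":[[29,13,36,35,81],[63,3,12]],"vn":{"b":{"a":21,"ctz":61,"n":81,"q":53},"cpl":{"bq":63,"d":43,"ya":75},"qcn":8,"wo":{"if":12,"k":11,"mct":51}},"xg":[[37,80,92,2,76],[83,25,32]]}
After op 8 (replace /xg 36): {"qvb":[{"jy":10,"oq":61},{"d":62,"g":55,"sxb":11}],"tw":[[29,13,36,35,81],[63,3,12]],"vn":{"b":{"a":21,"ctz":61,"n":81,"q":53},"cpl":{"bq":63,"d":43,"ya":75},"qcn":8,"wo":{"if":12,"k":11,"mct":51}},"xg":36}
After op 9 (replace /vn/cpl 64): {"qvb":[{"jy":10,"oq":61},{"d":62,"g":55,"sxb":11}],"tw":[[29,13,36,35,81],[63,3,12]],"vn":{"b":{"a":21,"ctz":61,"n":81,"q":53},"cpl":64,"qcn":8,"wo":{"if":12,"k":11,"mct":51}},"xg":36}
After op 10 (replace /tw/0/3 11): {"qvb":[{"jy":10,"oq":61},{"d":62,"g":55,"sxb":11}],"tw":[[29,13,36,11,81],[63,3,12]],"vn":{"b":{"a":21,"ctz":61,"n":81,"q":53},"cpl":64,"qcn":8,"wo":{"if":12,"k":11,"mct":51}},"xg":36}
After op 11 (add /vgy 85): {"qvb":[{"jy":10,"oq":61},{"d":62,"g":55,"sxb":11}],"tw":[[29,13,36,11,81],[63,3,12]],"vgy":85,"vn":{"b":{"a":21,"ctz":61,"n":81,"q":53},"cpl":64,"qcn":8,"wo":{"if":12,"k":11,"mct":51}},"xg":36}
After op 12 (replace /tw/1/1 12): {"qvb":[{"jy":10,"oq":61},{"d":62,"g":55,"sxb":11}],"tw":[[29,13,36,11,81],[63,12,12]],"vgy":85,"vn":{"b":{"a":21,"ctz":61,"n":81,"q":53},"cpl":64,"qcn":8,"wo":{"if":12,"k":11,"mct":51}},"xg":36}
After op 13 (add /vn/wo/k 34): {"qvb":[{"jy":10,"oq":61},{"d":62,"g":55,"sxb":11}],"tw":[[29,13,36,11,81],[63,12,12]],"vgy":85,"vn":{"b":{"a":21,"ctz":61,"n":81,"q":53},"cpl":64,"qcn":8,"wo":{"if":12,"k":34,"mct":51}},"xg":36}
After op 14 (replace /vn/wo/mct 34): {"qvb":[{"jy":10,"oq":61},{"d":62,"g":55,"sxb":11}],"tw":[[29,13,36,11,81],[63,12,12]],"vgy":85,"vn":{"b":{"a":21,"ctz":61,"n":81,"q":53},"cpl":64,"qcn":8,"wo":{"if":12,"k":34,"mct":34}},"xg":36}
After op 15 (remove /vn/wo/if): {"qvb":[{"jy":10,"oq":61},{"d":62,"g":55,"sxb":11}],"tw":[[29,13,36,11,81],[63,12,12]],"vgy":85,"vn":{"b":{"a":21,"ctz":61,"n":81,"q":53},"cpl":64,"qcn":8,"wo":{"k":34,"mct":34}},"xg":36}
After op 16 (add /tw/1 68): {"qvb":[{"jy":10,"oq":61},{"d":62,"g":55,"sxb":11}],"tw":[[29,13,36,11,81],68,[63,12,12]],"vgy":85,"vn":{"b":{"a":21,"ctz":61,"n":81,"q":53},"cpl":64,"qcn":8,"wo":{"k":34,"mct":34}},"xg":36}
Size at path /qvb: 2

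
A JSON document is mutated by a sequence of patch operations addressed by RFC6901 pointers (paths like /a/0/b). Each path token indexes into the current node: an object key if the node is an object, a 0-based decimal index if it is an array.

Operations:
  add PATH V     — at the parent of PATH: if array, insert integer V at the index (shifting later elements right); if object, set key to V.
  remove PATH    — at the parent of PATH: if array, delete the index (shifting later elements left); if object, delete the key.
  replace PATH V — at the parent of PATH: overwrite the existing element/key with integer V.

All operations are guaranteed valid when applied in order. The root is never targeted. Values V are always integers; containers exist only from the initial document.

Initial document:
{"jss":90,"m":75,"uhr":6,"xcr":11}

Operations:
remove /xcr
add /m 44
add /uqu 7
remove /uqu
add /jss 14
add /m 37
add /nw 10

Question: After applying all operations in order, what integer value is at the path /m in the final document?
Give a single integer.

Answer: 37

Derivation:
After op 1 (remove /xcr): {"jss":90,"m":75,"uhr":6}
After op 2 (add /m 44): {"jss":90,"m":44,"uhr":6}
After op 3 (add /uqu 7): {"jss":90,"m":44,"uhr":6,"uqu":7}
After op 4 (remove /uqu): {"jss":90,"m":44,"uhr":6}
After op 5 (add /jss 14): {"jss":14,"m":44,"uhr":6}
After op 6 (add /m 37): {"jss":14,"m":37,"uhr":6}
After op 7 (add /nw 10): {"jss":14,"m":37,"nw":10,"uhr":6}
Value at /m: 37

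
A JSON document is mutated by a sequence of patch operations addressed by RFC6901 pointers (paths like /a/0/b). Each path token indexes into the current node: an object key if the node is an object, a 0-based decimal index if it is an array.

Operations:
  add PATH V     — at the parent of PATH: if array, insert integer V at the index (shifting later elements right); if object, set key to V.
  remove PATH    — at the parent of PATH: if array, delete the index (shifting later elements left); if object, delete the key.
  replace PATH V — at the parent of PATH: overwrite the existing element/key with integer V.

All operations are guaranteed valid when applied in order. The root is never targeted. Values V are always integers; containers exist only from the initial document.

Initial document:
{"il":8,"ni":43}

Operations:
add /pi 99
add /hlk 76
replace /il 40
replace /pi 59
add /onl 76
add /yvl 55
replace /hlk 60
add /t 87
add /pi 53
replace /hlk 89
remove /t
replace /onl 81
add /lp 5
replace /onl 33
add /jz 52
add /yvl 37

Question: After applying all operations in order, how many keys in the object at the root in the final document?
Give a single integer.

After op 1 (add /pi 99): {"il":8,"ni":43,"pi":99}
After op 2 (add /hlk 76): {"hlk":76,"il":8,"ni":43,"pi":99}
After op 3 (replace /il 40): {"hlk":76,"il":40,"ni":43,"pi":99}
After op 4 (replace /pi 59): {"hlk":76,"il":40,"ni":43,"pi":59}
After op 5 (add /onl 76): {"hlk":76,"il":40,"ni":43,"onl":76,"pi":59}
After op 6 (add /yvl 55): {"hlk":76,"il":40,"ni":43,"onl":76,"pi":59,"yvl":55}
After op 7 (replace /hlk 60): {"hlk":60,"il":40,"ni":43,"onl":76,"pi":59,"yvl":55}
After op 8 (add /t 87): {"hlk":60,"il":40,"ni":43,"onl":76,"pi":59,"t":87,"yvl":55}
After op 9 (add /pi 53): {"hlk":60,"il":40,"ni":43,"onl":76,"pi":53,"t":87,"yvl":55}
After op 10 (replace /hlk 89): {"hlk":89,"il":40,"ni":43,"onl":76,"pi":53,"t":87,"yvl":55}
After op 11 (remove /t): {"hlk":89,"il":40,"ni":43,"onl":76,"pi":53,"yvl":55}
After op 12 (replace /onl 81): {"hlk":89,"il":40,"ni":43,"onl":81,"pi":53,"yvl":55}
After op 13 (add /lp 5): {"hlk":89,"il":40,"lp":5,"ni":43,"onl":81,"pi":53,"yvl":55}
After op 14 (replace /onl 33): {"hlk":89,"il":40,"lp":5,"ni":43,"onl":33,"pi":53,"yvl":55}
After op 15 (add /jz 52): {"hlk":89,"il":40,"jz":52,"lp":5,"ni":43,"onl":33,"pi":53,"yvl":55}
After op 16 (add /yvl 37): {"hlk":89,"il":40,"jz":52,"lp":5,"ni":43,"onl":33,"pi":53,"yvl":37}
Size at the root: 8

Answer: 8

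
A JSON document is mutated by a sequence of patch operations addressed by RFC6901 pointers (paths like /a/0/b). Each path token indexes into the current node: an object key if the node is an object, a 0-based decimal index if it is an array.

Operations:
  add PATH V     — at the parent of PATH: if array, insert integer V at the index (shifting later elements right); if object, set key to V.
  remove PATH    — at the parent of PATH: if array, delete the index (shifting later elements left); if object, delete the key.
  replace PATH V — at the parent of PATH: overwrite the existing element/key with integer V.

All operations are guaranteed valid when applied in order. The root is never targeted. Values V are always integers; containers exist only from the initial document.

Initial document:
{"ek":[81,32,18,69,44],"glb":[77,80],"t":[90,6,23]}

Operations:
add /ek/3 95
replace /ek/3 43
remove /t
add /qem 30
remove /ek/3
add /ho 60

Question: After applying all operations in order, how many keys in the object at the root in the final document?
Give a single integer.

After op 1 (add /ek/3 95): {"ek":[81,32,18,95,69,44],"glb":[77,80],"t":[90,6,23]}
After op 2 (replace /ek/3 43): {"ek":[81,32,18,43,69,44],"glb":[77,80],"t":[90,6,23]}
After op 3 (remove /t): {"ek":[81,32,18,43,69,44],"glb":[77,80]}
After op 4 (add /qem 30): {"ek":[81,32,18,43,69,44],"glb":[77,80],"qem":30}
After op 5 (remove /ek/3): {"ek":[81,32,18,69,44],"glb":[77,80],"qem":30}
After op 6 (add /ho 60): {"ek":[81,32,18,69,44],"glb":[77,80],"ho":60,"qem":30}
Size at the root: 4

Answer: 4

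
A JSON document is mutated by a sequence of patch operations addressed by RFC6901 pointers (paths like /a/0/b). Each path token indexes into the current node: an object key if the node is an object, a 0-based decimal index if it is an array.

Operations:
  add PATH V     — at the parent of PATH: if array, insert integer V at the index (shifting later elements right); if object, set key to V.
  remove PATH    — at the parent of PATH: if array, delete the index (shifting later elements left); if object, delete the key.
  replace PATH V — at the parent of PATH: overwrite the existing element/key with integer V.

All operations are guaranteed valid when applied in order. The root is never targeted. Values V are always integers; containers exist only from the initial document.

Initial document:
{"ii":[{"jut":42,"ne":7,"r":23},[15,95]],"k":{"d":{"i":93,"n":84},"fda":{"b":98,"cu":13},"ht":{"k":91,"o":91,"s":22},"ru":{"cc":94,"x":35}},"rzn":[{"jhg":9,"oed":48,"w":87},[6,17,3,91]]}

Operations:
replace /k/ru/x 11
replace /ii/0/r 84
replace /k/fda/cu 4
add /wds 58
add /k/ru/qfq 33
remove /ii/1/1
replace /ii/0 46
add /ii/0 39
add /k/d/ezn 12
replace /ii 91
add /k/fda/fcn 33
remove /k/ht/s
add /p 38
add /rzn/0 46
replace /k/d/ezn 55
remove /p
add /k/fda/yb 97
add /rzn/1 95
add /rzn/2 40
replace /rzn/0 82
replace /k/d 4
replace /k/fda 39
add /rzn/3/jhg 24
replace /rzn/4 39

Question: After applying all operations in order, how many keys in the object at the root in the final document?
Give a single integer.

After op 1 (replace /k/ru/x 11): {"ii":[{"jut":42,"ne":7,"r":23},[15,95]],"k":{"d":{"i":93,"n":84},"fda":{"b":98,"cu":13},"ht":{"k":91,"o":91,"s":22},"ru":{"cc":94,"x":11}},"rzn":[{"jhg":9,"oed":48,"w":87},[6,17,3,91]]}
After op 2 (replace /ii/0/r 84): {"ii":[{"jut":42,"ne":7,"r":84},[15,95]],"k":{"d":{"i":93,"n":84},"fda":{"b":98,"cu":13},"ht":{"k":91,"o":91,"s":22},"ru":{"cc":94,"x":11}},"rzn":[{"jhg":9,"oed":48,"w":87},[6,17,3,91]]}
After op 3 (replace /k/fda/cu 4): {"ii":[{"jut":42,"ne":7,"r":84},[15,95]],"k":{"d":{"i":93,"n":84},"fda":{"b":98,"cu":4},"ht":{"k":91,"o":91,"s":22},"ru":{"cc":94,"x":11}},"rzn":[{"jhg":9,"oed":48,"w":87},[6,17,3,91]]}
After op 4 (add /wds 58): {"ii":[{"jut":42,"ne":7,"r":84},[15,95]],"k":{"d":{"i":93,"n":84},"fda":{"b":98,"cu":4},"ht":{"k":91,"o":91,"s":22},"ru":{"cc":94,"x":11}},"rzn":[{"jhg":9,"oed":48,"w":87},[6,17,3,91]],"wds":58}
After op 5 (add /k/ru/qfq 33): {"ii":[{"jut":42,"ne":7,"r":84},[15,95]],"k":{"d":{"i":93,"n":84},"fda":{"b":98,"cu":4},"ht":{"k":91,"o":91,"s":22},"ru":{"cc":94,"qfq":33,"x":11}},"rzn":[{"jhg":9,"oed":48,"w":87},[6,17,3,91]],"wds":58}
After op 6 (remove /ii/1/1): {"ii":[{"jut":42,"ne":7,"r":84},[15]],"k":{"d":{"i":93,"n":84},"fda":{"b":98,"cu":4},"ht":{"k":91,"o":91,"s":22},"ru":{"cc":94,"qfq":33,"x":11}},"rzn":[{"jhg":9,"oed":48,"w":87},[6,17,3,91]],"wds":58}
After op 7 (replace /ii/0 46): {"ii":[46,[15]],"k":{"d":{"i":93,"n":84},"fda":{"b":98,"cu":4},"ht":{"k":91,"o":91,"s":22},"ru":{"cc":94,"qfq":33,"x":11}},"rzn":[{"jhg":9,"oed":48,"w":87},[6,17,3,91]],"wds":58}
After op 8 (add /ii/0 39): {"ii":[39,46,[15]],"k":{"d":{"i":93,"n":84},"fda":{"b":98,"cu":4},"ht":{"k":91,"o":91,"s":22},"ru":{"cc":94,"qfq":33,"x":11}},"rzn":[{"jhg":9,"oed":48,"w":87},[6,17,3,91]],"wds":58}
After op 9 (add /k/d/ezn 12): {"ii":[39,46,[15]],"k":{"d":{"ezn":12,"i":93,"n":84},"fda":{"b":98,"cu":4},"ht":{"k":91,"o":91,"s":22},"ru":{"cc":94,"qfq":33,"x":11}},"rzn":[{"jhg":9,"oed":48,"w":87},[6,17,3,91]],"wds":58}
After op 10 (replace /ii 91): {"ii":91,"k":{"d":{"ezn":12,"i":93,"n":84},"fda":{"b":98,"cu":4},"ht":{"k":91,"o":91,"s":22},"ru":{"cc":94,"qfq":33,"x":11}},"rzn":[{"jhg":9,"oed":48,"w":87},[6,17,3,91]],"wds":58}
After op 11 (add /k/fda/fcn 33): {"ii":91,"k":{"d":{"ezn":12,"i":93,"n":84},"fda":{"b":98,"cu":4,"fcn":33},"ht":{"k":91,"o":91,"s":22},"ru":{"cc":94,"qfq":33,"x":11}},"rzn":[{"jhg":9,"oed":48,"w":87},[6,17,3,91]],"wds":58}
After op 12 (remove /k/ht/s): {"ii":91,"k":{"d":{"ezn":12,"i":93,"n":84},"fda":{"b":98,"cu":4,"fcn":33},"ht":{"k":91,"o":91},"ru":{"cc":94,"qfq":33,"x":11}},"rzn":[{"jhg":9,"oed":48,"w":87},[6,17,3,91]],"wds":58}
After op 13 (add /p 38): {"ii":91,"k":{"d":{"ezn":12,"i":93,"n":84},"fda":{"b":98,"cu":4,"fcn":33},"ht":{"k":91,"o":91},"ru":{"cc":94,"qfq":33,"x":11}},"p":38,"rzn":[{"jhg":9,"oed":48,"w":87},[6,17,3,91]],"wds":58}
After op 14 (add /rzn/0 46): {"ii":91,"k":{"d":{"ezn":12,"i":93,"n":84},"fda":{"b":98,"cu":4,"fcn":33},"ht":{"k":91,"o":91},"ru":{"cc":94,"qfq":33,"x":11}},"p":38,"rzn":[46,{"jhg":9,"oed":48,"w":87},[6,17,3,91]],"wds":58}
After op 15 (replace /k/d/ezn 55): {"ii":91,"k":{"d":{"ezn":55,"i":93,"n":84},"fda":{"b":98,"cu":4,"fcn":33},"ht":{"k":91,"o":91},"ru":{"cc":94,"qfq":33,"x":11}},"p":38,"rzn":[46,{"jhg":9,"oed":48,"w":87},[6,17,3,91]],"wds":58}
After op 16 (remove /p): {"ii":91,"k":{"d":{"ezn":55,"i":93,"n":84},"fda":{"b":98,"cu":4,"fcn":33},"ht":{"k":91,"o":91},"ru":{"cc":94,"qfq":33,"x":11}},"rzn":[46,{"jhg":9,"oed":48,"w":87},[6,17,3,91]],"wds":58}
After op 17 (add /k/fda/yb 97): {"ii":91,"k":{"d":{"ezn":55,"i":93,"n":84},"fda":{"b":98,"cu":4,"fcn":33,"yb":97},"ht":{"k":91,"o":91},"ru":{"cc":94,"qfq":33,"x":11}},"rzn":[46,{"jhg":9,"oed":48,"w":87},[6,17,3,91]],"wds":58}
After op 18 (add /rzn/1 95): {"ii":91,"k":{"d":{"ezn":55,"i":93,"n":84},"fda":{"b":98,"cu":4,"fcn":33,"yb":97},"ht":{"k":91,"o":91},"ru":{"cc":94,"qfq":33,"x":11}},"rzn":[46,95,{"jhg":9,"oed":48,"w":87},[6,17,3,91]],"wds":58}
After op 19 (add /rzn/2 40): {"ii":91,"k":{"d":{"ezn":55,"i":93,"n":84},"fda":{"b":98,"cu":4,"fcn":33,"yb":97},"ht":{"k":91,"o":91},"ru":{"cc":94,"qfq":33,"x":11}},"rzn":[46,95,40,{"jhg":9,"oed":48,"w":87},[6,17,3,91]],"wds":58}
After op 20 (replace /rzn/0 82): {"ii":91,"k":{"d":{"ezn":55,"i":93,"n":84},"fda":{"b":98,"cu":4,"fcn":33,"yb":97},"ht":{"k":91,"o":91},"ru":{"cc":94,"qfq":33,"x":11}},"rzn":[82,95,40,{"jhg":9,"oed":48,"w":87},[6,17,3,91]],"wds":58}
After op 21 (replace /k/d 4): {"ii":91,"k":{"d":4,"fda":{"b":98,"cu":4,"fcn":33,"yb":97},"ht":{"k":91,"o":91},"ru":{"cc":94,"qfq":33,"x":11}},"rzn":[82,95,40,{"jhg":9,"oed":48,"w":87},[6,17,3,91]],"wds":58}
After op 22 (replace /k/fda 39): {"ii":91,"k":{"d":4,"fda":39,"ht":{"k":91,"o":91},"ru":{"cc":94,"qfq":33,"x":11}},"rzn":[82,95,40,{"jhg":9,"oed":48,"w":87},[6,17,3,91]],"wds":58}
After op 23 (add /rzn/3/jhg 24): {"ii":91,"k":{"d":4,"fda":39,"ht":{"k":91,"o":91},"ru":{"cc":94,"qfq":33,"x":11}},"rzn":[82,95,40,{"jhg":24,"oed":48,"w":87},[6,17,3,91]],"wds":58}
After op 24 (replace /rzn/4 39): {"ii":91,"k":{"d":4,"fda":39,"ht":{"k":91,"o":91},"ru":{"cc":94,"qfq":33,"x":11}},"rzn":[82,95,40,{"jhg":24,"oed":48,"w":87},39],"wds":58}
Size at the root: 4

Answer: 4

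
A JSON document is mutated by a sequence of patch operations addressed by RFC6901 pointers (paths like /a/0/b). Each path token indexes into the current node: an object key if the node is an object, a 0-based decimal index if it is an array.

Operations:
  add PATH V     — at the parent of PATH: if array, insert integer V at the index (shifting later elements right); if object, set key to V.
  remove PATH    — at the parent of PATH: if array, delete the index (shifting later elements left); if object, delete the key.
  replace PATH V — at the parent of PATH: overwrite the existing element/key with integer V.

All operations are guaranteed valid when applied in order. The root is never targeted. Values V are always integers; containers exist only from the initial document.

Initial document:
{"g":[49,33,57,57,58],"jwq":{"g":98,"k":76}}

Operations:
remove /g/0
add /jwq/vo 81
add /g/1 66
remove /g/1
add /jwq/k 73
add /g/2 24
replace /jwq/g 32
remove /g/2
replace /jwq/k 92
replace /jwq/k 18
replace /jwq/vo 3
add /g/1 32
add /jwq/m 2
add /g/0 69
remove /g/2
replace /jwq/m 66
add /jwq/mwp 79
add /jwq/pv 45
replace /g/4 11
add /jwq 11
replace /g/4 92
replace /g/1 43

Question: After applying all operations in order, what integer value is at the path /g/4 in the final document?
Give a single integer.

After op 1 (remove /g/0): {"g":[33,57,57,58],"jwq":{"g":98,"k":76}}
After op 2 (add /jwq/vo 81): {"g":[33,57,57,58],"jwq":{"g":98,"k":76,"vo":81}}
After op 3 (add /g/1 66): {"g":[33,66,57,57,58],"jwq":{"g":98,"k":76,"vo":81}}
After op 4 (remove /g/1): {"g":[33,57,57,58],"jwq":{"g":98,"k":76,"vo":81}}
After op 5 (add /jwq/k 73): {"g":[33,57,57,58],"jwq":{"g":98,"k":73,"vo":81}}
After op 6 (add /g/2 24): {"g":[33,57,24,57,58],"jwq":{"g":98,"k":73,"vo":81}}
After op 7 (replace /jwq/g 32): {"g":[33,57,24,57,58],"jwq":{"g":32,"k":73,"vo":81}}
After op 8 (remove /g/2): {"g":[33,57,57,58],"jwq":{"g":32,"k":73,"vo":81}}
After op 9 (replace /jwq/k 92): {"g":[33,57,57,58],"jwq":{"g":32,"k":92,"vo":81}}
After op 10 (replace /jwq/k 18): {"g":[33,57,57,58],"jwq":{"g":32,"k":18,"vo":81}}
After op 11 (replace /jwq/vo 3): {"g":[33,57,57,58],"jwq":{"g":32,"k":18,"vo":3}}
After op 12 (add /g/1 32): {"g":[33,32,57,57,58],"jwq":{"g":32,"k":18,"vo":3}}
After op 13 (add /jwq/m 2): {"g":[33,32,57,57,58],"jwq":{"g":32,"k":18,"m":2,"vo":3}}
After op 14 (add /g/0 69): {"g":[69,33,32,57,57,58],"jwq":{"g":32,"k":18,"m":2,"vo":3}}
After op 15 (remove /g/2): {"g":[69,33,57,57,58],"jwq":{"g":32,"k":18,"m":2,"vo":3}}
After op 16 (replace /jwq/m 66): {"g":[69,33,57,57,58],"jwq":{"g":32,"k":18,"m":66,"vo":3}}
After op 17 (add /jwq/mwp 79): {"g":[69,33,57,57,58],"jwq":{"g":32,"k":18,"m":66,"mwp":79,"vo":3}}
After op 18 (add /jwq/pv 45): {"g":[69,33,57,57,58],"jwq":{"g":32,"k":18,"m":66,"mwp":79,"pv":45,"vo":3}}
After op 19 (replace /g/4 11): {"g":[69,33,57,57,11],"jwq":{"g":32,"k":18,"m":66,"mwp":79,"pv":45,"vo":3}}
After op 20 (add /jwq 11): {"g":[69,33,57,57,11],"jwq":11}
After op 21 (replace /g/4 92): {"g":[69,33,57,57,92],"jwq":11}
After op 22 (replace /g/1 43): {"g":[69,43,57,57,92],"jwq":11}
Value at /g/4: 92

Answer: 92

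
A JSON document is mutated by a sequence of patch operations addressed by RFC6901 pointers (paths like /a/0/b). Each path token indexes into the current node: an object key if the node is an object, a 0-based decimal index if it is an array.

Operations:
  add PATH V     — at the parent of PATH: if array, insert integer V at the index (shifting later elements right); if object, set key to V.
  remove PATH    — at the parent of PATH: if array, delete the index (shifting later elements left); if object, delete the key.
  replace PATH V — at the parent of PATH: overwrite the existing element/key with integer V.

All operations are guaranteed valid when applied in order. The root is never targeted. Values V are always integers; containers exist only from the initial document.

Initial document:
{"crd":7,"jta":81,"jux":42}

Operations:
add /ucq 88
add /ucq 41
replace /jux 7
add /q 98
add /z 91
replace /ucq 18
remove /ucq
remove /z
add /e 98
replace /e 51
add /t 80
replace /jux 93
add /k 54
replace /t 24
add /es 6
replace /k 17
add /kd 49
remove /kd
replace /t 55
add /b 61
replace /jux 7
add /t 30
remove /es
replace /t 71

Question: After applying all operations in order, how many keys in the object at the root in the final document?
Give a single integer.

After op 1 (add /ucq 88): {"crd":7,"jta":81,"jux":42,"ucq":88}
After op 2 (add /ucq 41): {"crd":7,"jta":81,"jux":42,"ucq":41}
After op 3 (replace /jux 7): {"crd":7,"jta":81,"jux":7,"ucq":41}
After op 4 (add /q 98): {"crd":7,"jta":81,"jux":7,"q":98,"ucq":41}
After op 5 (add /z 91): {"crd":7,"jta":81,"jux":7,"q":98,"ucq":41,"z":91}
After op 6 (replace /ucq 18): {"crd":7,"jta":81,"jux":7,"q":98,"ucq":18,"z":91}
After op 7 (remove /ucq): {"crd":7,"jta":81,"jux":7,"q":98,"z":91}
After op 8 (remove /z): {"crd":7,"jta":81,"jux":7,"q":98}
After op 9 (add /e 98): {"crd":7,"e":98,"jta":81,"jux":7,"q":98}
After op 10 (replace /e 51): {"crd":7,"e":51,"jta":81,"jux":7,"q":98}
After op 11 (add /t 80): {"crd":7,"e":51,"jta":81,"jux":7,"q":98,"t":80}
After op 12 (replace /jux 93): {"crd":7,"e":51,"jta":81,"jux":93,"q":98,"t":80}
After op 13 (add /k 54): {"crd":7,"e":51,"jta":81,"jux":93,"k":54,"q":98,"t":80}
After op 14 (replace /t 24): {"crd":7,"e":51,"jta":81,"jux":93,"k":54,"q":98,"t":24}
After op 15 (add /es 6): {"crd":7,"e":51,"es":6,"jta":81,"jux":93,"k":54,"q":98,"t":24}
After op 16 (replace /k 17): {"crd":7,"e":51,"es":6,"jta":81,"jux":93,"k":17,"q":98,"t":24}
After op 17 (add /kd 49): {"crd":7,"e":51,"es":6,"jta":81,"jux":93,"k":17,"kd":49,"q":98,"t":24}
After op 18 (remove /kd): {"crd":7,"e":51,"es":6,"jta":81,"jux":93,"k":17,"q":98,"t":24}
After op 19 (replace /t 55): {"crd":7,"e":51,"es":6,"jta":81,"jux":93,"k":17,"q":98,"t":55}
After op 20 (add /b 61): {"b":61,"crd":7,"e":51,"es":6,"jta":81,"jux":93,"k":17,"q":98,"t":55}
After op 21 (replace /jux 7): {"b":61,"crd":7,"e":51,"es":6,"jta":81,"jux":7,"k":17,"q":98,"t":55}
After op 22 (add /t 30): {"b":61,"crd":7,"e":51,"es":6,"jta":81,"jux":7,"k":17,"q":98,"t":30}
After op 23 (remove /es): {"b":61,"crd":7,"e":51,"jta":81,"jux":7,"k":17,"q":98,"t":30}
After op 24 (replace /t 71): {"b":61,"crd":7,"e":51,"jta":81,"jux":7,"k":17,"q":98,"t":71}
Size at the root: 8

Answer: 8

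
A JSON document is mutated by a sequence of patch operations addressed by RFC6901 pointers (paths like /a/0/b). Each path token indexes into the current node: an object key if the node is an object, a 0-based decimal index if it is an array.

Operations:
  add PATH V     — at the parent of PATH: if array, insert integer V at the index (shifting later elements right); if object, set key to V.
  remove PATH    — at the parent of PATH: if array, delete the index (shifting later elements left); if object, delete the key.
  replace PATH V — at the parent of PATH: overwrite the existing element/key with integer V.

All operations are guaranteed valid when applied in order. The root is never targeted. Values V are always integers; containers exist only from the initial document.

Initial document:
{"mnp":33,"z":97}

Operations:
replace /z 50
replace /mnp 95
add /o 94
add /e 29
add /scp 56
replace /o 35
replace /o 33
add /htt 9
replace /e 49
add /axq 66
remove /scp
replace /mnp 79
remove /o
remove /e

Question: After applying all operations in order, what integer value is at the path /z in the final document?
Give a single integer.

After op 1 (replace /z 50): {"mnp":33,"z":50}
After op 2 (replace /mnp 95): {"mnp":95,"z":50}
After op 3 (add /o 94): {"mnp":95,"o":94,"z":50}
After op 4 (add /e 29): {"e":29,"mnp":95,"o":94,"z":50}
After op 5 (add /scp 56): {"e":29,"mnp":95,"o":94,"scp":56,"z":50}
After op 6 (replace /o 35): {"e":29,"mnp":95,"o":35,"scp":56,"z":50}
After op 7 (replace /o 33): {"e":29,"mnp":95,"o":33,"scp":56,"z":50}
After op 8 (add /htt 9): {"e":29,"htt":9,"mnp":95,"o":33,"scp":56,"z":50}
After op 9 (replace /e 49): {"e":49,"htt":9,"mnp":95,"o":33,"scp":56,"z":50}
After op 10 (add /axq 66): {"axq":66,"e":49,"htt":9,"mnp":95,"o":33,"scp":56,"z":50}
After op 11 (remove /scp): {"axq":66,"e":49,"htt":9,"mnp":95,"o":33,"z":50}
After op 12 (replace /mnp 79): {"axq":66,"e":49,"htt":9,"mnp":79,"o":33,"z":50}
After op 13 (remove /o): {"axq":66,"e":49,"htt":9,"mnp":79,"z":50}
After op 14 (remove /e): {"axq":66,"htt":9,"mnp":79,"z":50}
Value at /z: 50

Answer: 50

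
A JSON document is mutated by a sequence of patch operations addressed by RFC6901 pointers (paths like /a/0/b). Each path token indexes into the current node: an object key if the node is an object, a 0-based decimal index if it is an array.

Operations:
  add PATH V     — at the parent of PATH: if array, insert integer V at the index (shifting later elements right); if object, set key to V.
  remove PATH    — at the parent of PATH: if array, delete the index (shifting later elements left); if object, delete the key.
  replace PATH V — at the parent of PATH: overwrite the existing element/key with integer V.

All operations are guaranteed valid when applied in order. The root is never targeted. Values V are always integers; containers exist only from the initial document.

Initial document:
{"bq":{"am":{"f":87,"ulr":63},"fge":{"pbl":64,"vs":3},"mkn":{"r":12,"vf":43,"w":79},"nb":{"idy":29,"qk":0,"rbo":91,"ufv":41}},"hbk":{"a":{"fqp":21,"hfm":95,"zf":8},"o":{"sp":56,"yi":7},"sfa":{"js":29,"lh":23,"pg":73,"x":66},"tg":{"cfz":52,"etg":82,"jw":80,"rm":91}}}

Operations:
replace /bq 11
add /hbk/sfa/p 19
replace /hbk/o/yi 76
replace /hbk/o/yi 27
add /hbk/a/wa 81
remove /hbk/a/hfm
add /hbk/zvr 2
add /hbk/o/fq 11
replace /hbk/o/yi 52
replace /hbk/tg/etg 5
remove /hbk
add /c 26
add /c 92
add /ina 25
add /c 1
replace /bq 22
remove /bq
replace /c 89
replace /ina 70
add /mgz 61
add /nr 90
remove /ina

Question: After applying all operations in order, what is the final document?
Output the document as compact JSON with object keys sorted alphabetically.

Answer: {"c":89,"mgz":61,"nr":90}

Derivation:
After op 1 (replace /bq 11): {"bq":11,"hbk":{"a":{"fqp":21,"hfm":95,"zf":8},"o":{"sp":56,"yi":7},"sfa":{"js":29,"lh":23,"pg":73,"x":66},"tg":{"cfz":52,"etg":82,"jw":80,"rm":91}}}
After op 2 (add /hbk/sfa/p 19): {"bq":11,"hbk":{"a":{"fqp":21,"hfm":95,"zf":8},"o":{"sp":56,"yi":7},"sfa":{"js":29,"lh":23,"p":19,"pg":73,"x":66},"tg":{"cfz":52,"etg":82,"jw":80,"rm":91}}}
After op 3 (replace /hbk/o/yi 76): {"bq":11,"hbk":{"a":{"fqp":21,"hfm":95,"zf":8},"o":{"sp":56,"yi":76},"sfa":{"js":29,"lh":23,"p":19,"pg":73,"x":66},"tg":{"cfz":52,"etg":82,"jw":80,"rm":91}}}
After op 4 (replace /hbk/o/yi 27): {"bq":11,"hbk":{"a":{"fqp":21,"hfm":95,"zf":8},"o":{"sp":56,"yi":27},"sfa":{"js":29,"lh":23,"p":19,"pg":73,"x":66},"tg":{"cfz":52,"etg":82,"jw":80,"rm":91}}}
After op 5 (add /hbk/a/wa 81): {"bq":11,"hbk":{"a":{"fqp":21,"hfm":95,"wa":81,"zf":8},"o":{"sp":56,"yi":27},"sfa":{"js":29,"lh":23,"p":19,"pg":73,"x":66},"tg":{"cfz":52,"etg":82,"jw":80,"rm":91}}}
After op 6 (remove /hbk/a/hfm): {"bq":11,"hbk":{"a":{"fqp":21,"wa":81,"zf":8},"o":{"sp":56,"yi":27},"sfa":{"js":29,"lh":23,"p":19,"pg":73,"x":66},"tg":{"cfz":52,"etg":82,"jw":80,"rm":91}}}
After op 7 (add /hbk/zvr 2): {"bq":11,"hbk":{"a":{"fqp":21,"wa":81,"zf":8},"o":{"sp":56,"yi":27},"sfa":{"js":29,"lh":23,"p":19,"pg":73,"x":66},"tg":{"cfz":52,"etg":82,"jw":80,"rm":91},"zvr":2}}
After op 8 (add /hbk/o/fq 11): {"bq":11,"hbk":{"a":{"fqp":21,"wa":81,"zf":8},"o":{"fq":11,"sp":56,"yi":27},"sfa":{"js":29,"lh":23,"p":19,"pg":73,"x":66},"tg":{"cfz":52,"etg":82,"jw":80,"rm":91},"zvr":2}}
After op 9 (replace /hbk/o/yi 52): {"bq":11,"hbk":{"a":{"fqp":21,"wa":81,"zf":8},"o":{"fq":11,"sp":56,"yi":52},"sfa":{"js":29,"lh":23,"p":19,"pg":73,"x":66},"tg":{"cfz":52,"etg":82,"jw":80,"rm":91},"zvr":2}}
After op 10 (replace /hbk/tg/etg 5): {"bq":11,"hbk":{"a":{"fqp":21,"wa":81,"zf":8},"o":{"fq":11,"sp":56,"yi":52},"sfa":{"js":29,"lh":23,"p":19,"pg":73,"x":66},"tg":{"cfz":52,"etg":5,"jw":80,"rm":91},"zvr":2}}
After op 11 (remove /hbk): {"bq":11}
After op 12 (add /c 26): {"bq":11,"c":26}
After op 13 (add /c 92): {"bq":11,"c":92}
After op 14 (add /ina 25): {"bq":11,"c":92,"ina":25}
After op 15 (add /c 1): {"bq":11,"c":1,"ina":25}
After op 16 (replace /bq 22): {"bq":22,"c":1,"ina":25}
After op 17 (remove /bq): {"c":1,"ina":25}
After op 18 (replace /c 89): {"c":89,"ina":25}
After op 19 (replace /ina 70): {"c":89,"ina":70}
After op 20 (add /mgz 61): {"c":89,"ina":70,"mgz":61}
After op 21 (add /nr 90): {"c":89,"ina":70,"mgz":61,"nr":90}
After op 22 (remove /ina): {"c":89,"mgz":61,"nr":90}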